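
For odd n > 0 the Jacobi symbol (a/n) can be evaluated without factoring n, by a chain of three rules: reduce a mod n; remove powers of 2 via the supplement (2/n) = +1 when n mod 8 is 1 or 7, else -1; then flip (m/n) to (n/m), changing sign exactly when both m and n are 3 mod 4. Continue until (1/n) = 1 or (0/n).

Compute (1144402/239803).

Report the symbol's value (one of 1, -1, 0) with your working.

(1144402/239803) = (185190/239803)   [reduce mod 239803]
185190 = 2^1·92595; (2/239803) = -1 since 239803 mod 8 = 3, so (185190/239803) = (-1)^1·(92595/239803); sign now -1
reciprocity: (92595/239803) = -1·(239803/92595) since 92595 mod 4 = 3, 239803 mod 4 = 3; sign now +1
(239803/92595) = (54613/92595)   [reduce mod 92595]
reciprocity: (54613/92595) = +1·(92595/54613) since 54613 mod 4 = 1, 92595 mod 4 = 3; sign now +1
(92595/54613) = (37982/54613)   [reduce mod 54613]
37982 = 2^1·18991; (2/54613) = -1 since 54613 mod 8 = 5, so (37982/54613) = (-1)^1·(18991/54613); sign now -1
reciprocity: (18991/54613) = +1·(54613/18991) since 18991 mod 4 = 3, 54613 mod 4 = 1; sign now -1
(54613/18991) = (16631/18991)   [reduce mod 18991]
reciprocity: (16631/18991) = -1·(18991/16631) since 16631 mod 4 = 3, 18991 mod 4 = 3; sign now +1
(18991/16631) = (2360/16631)   [reduce mod 16631]
2360 = 2^3·295; (2/16631) = +1 since 16631 mod 8 = 7, so (2360/16631) = (+1)^3·(295/16631); sign now +1
reciprocity: (295/16631) = -1·(16631/295) since 295 mod 4 = 3, 16631 mod 4 = 3; sign now -1
(16631/295) = (111/295)   [reduce mod 295]
reciprocity: (111/295) = -1·(295/111) since 111 mod 4 = 3, 295 mod 4 = 3; sign now +1
(295/111) = (73/111)   [reduce mod 111]
reciprocity: (73/111) = +1·(111/73) since 73 mod 4 = 1, 111 mod 4 = 3; sign now +1
(111/73) = (38/73)   [reduce mod 73]
38 = 2^1·19; (2/73) = +1 since 73 mod 8 = 1, so (38/73) = (+1)^1·(19/73); sign now +1
reciprocity: (19/73) = +1·(73/19) since 19 mod 4 = 3, 73 mod 4 = 1; sign now +1
(73/19) = (16/19)   [reduce mod 19]
16 = 2^4·1; (2/19) = -1 since 19 mod 8 = 3, so (16/19) = (-1)^4·(1/19); sign now +1
(1/19) = 1; final value = sign = +1

1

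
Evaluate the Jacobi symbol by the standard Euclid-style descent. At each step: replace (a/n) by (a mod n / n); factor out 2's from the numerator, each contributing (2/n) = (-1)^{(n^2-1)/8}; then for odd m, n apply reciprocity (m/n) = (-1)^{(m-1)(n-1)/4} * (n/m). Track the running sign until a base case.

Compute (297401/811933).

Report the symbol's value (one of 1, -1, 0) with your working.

1

reciprocity: (297401/811933) = +1·(811933/297401) since 297401 mod 4 = 1, 811933 mod 4 = 1; sign now +1
(811933/297401) = (217131/297401)   [reduce mod 297401]
reciprocity: (217131/297401) = +1·(297401/217131) since 217131 mod 4 = 3, 297401 mod 4 = 1; sign now +1
(297401/217131) = (80270/217131)   [reduce mod 217131]
80270 = 2^1·40135; (2/217131) = -1 since 217131 mod 8 = 3, so (80270/217131) = (-1)^1·(40135/217131); sign now -1
reciprocity: (40135/217131) = -1·(217131/40135) since 40135 mod 4 = 3, 217131 mod 4 = 3; sign now +1
(217131/40135) = (16456/40135)   [reduce mod 40135]
16456 = 2^3·2057; (2/40135) = +1 since 40135 mod 8 = 7, so (16456/40135) = (+1)^3·(2057/40135); sign now +1
reciprocity: (2057/40135) = +1·(40135/2057) since 2057 mod 4 = 1, 40135 mod 4 = 3; sign now +1
(40135/2057) = (1052/2057)   [reduce mod 2057]
1052 = 2^2·263; (2/2057) = +1 since 2057 mod 8 = 1, so (1052/2057) = (+1)^2·(263/2057); sign now +1
reciprocity: (263/2057) = +1·(2057/263) since 263 mod 4 = 3, 2057 mod 4 = 1; sign now +1
(2057/263) = (216/263)   [reduce mod 263]
216 = 2^3·27; (2/263) = +1 since 263 mod 8 = 7, so (216/263) = (+1)^3·(27/263); sign now +1
reciprocity: (27/263) = -1·(263/27) since 27 mod 4 = 3, 263 mod 4 = 3; sign now -1
(263/27) = (20/27)   [reduce mod 27]
20 = 2^2·5; (2/27) = -1 since 27 mod 8 = 3, so (20/27) = (-1)^2·(5/27); sign now -1
reciprocity: (5/27) = +1·(27/5) since 5 mod 4 = 1, 27 mod 4 = 3; sign now -1
(27/5) = (2/5)   [reduce mod 5]
2 = 2^1·1; (2/5) = -1 since 5 mod 8 = 5, so (2/5) = (-1)^1·(1/5); sign now +1
(1/5) = 1; final value = sign = +1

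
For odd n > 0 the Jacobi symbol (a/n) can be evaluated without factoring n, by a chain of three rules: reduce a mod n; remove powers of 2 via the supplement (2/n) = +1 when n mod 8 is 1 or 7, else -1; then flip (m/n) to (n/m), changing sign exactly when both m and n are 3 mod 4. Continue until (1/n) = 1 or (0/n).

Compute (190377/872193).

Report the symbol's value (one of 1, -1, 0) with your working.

flip (190377/872193) -> (872193/190377): both odd, 190377 mod 4 = 1, 872193 mod 4 = 1, so the flip contributes +1; sign now +1
(872193/190377): 872193 mod 190377 = 110685, so (872193/190377) = (110685/190377)
flip (110685/190377) -> (190377/110685): both odd, 110685 mod 4 = 1, 190377 mod 4 = 1, so the flip contributes +1; sign now +1
(190377/110685): 190377 mod 110685 = 79692, so (190377/110685) = (79692/110685)
factor out 2^2: 79692 = 2^2·19923; with 110685 mod 8 = 5, (2/110685) = -1; sign now +1; continue with (19923/110685)
flip (19923/110685) -> (110685/19923): both odd, 19923 mod 4 = 3, 110685 mod 4 = 1, so the flip contributes +1; sign now +1
(110685/19923): 110685 mod 19923 = 11070, so (110685/19923) = (11070/19923)
factor out 2^1: 11070 = 2^1·5535; with 19923 mod 8 = 3, (2/19923) = -1; sign now -1; continue with (5535/19923)
flip (5535/19923) -> (19923/5535): both odd, 5535 mod 4 = 3, 19923 mod 4 = 3, so the flip contributes -1; sign now +1
(19923/5535): 19923 mod 5535 = 3318, so (19923/5535) = (3318/5535)
factor out 2^1: 3318 = 2^1·1659; with 5535 mod 8 = 7, (2/5535) = +1; sign now +1; continue with (1659/5535)
flip (1659/5535) -> (5535/1659): both odd, 1659 mod 4 = 3, 5535 mod 4 = 3, so the flip contributes -1; sign now -1
(5535/1659): 5535 mod 1659 = 558, so (5535/1659) = (558/1659)
factor out 2^1: 558 = 2^1·279; with 1659 mod 8 = 3, (2/1659) = -1; sign now +1; continue with (279/1659)
flip (279/1659) -> (1659/279): both odd, 279 mod 4 = 3, 1659 mod 4 = 3, so the flip contributes -1; sign now -1
(1659/279): 1659 mod 279 = 264, so (1659/279) = (264/279)
factor out 2^3: 264 = 2^3·33; with 279 mod 8 = 7, (2/279) = +1; sign now -1; continue with (33/279)
flip (33/279) -> (279/33): both odd, 33 mod 4 = 1, 279 mod 4 = 3, so the flip contributes +1; sign now -1
(279/33): 279 mod 33 = 15, so (279/33) = (15/33)
flip (15/33) -> (33/15): both odd, 15 mod 4 = 3, 33 mod 4 = 1, so the flip contributes +1; sign now -1
(33/15): 33 mod 15 = 3, so (33/15) = (3/15)
flip (3/15) -> (15/3): both odd, 3 mod 4 = 3, 15 mod 4 = 3, so the flip contributes -1; sign now +1
(15/3): 15 mod 3 = 0, so (15/3) = (0/3)
reached (0/3); gcd(a, n) > 1, so (0/3) = 0 and the symbol is 0

0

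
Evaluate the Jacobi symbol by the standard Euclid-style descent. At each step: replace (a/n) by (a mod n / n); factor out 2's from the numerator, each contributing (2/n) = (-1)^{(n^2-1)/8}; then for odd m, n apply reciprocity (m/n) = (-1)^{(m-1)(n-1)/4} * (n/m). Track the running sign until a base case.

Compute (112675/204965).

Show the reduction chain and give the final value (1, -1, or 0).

flip (112675/204965) -> (204965/112675): both odd, 112675 mod 4 = 3, 204965 mod 4 = 1, so the flip contributes +1; sign now +1
(204965/112675): 204965 mod 112675 = 92290, so (204965/112675) = (92290/112675)
factor out 2^1: 92290 = 2^1·46145; with 112675 mod 8 = 3, (2/112675) = -1; sign now -1; continue with (46145/112675)
flip (46145/112675) -> (112675/46145): both odd, 46145 mod 4 = 1, 112675 mod 4 = 3, so the flip contributes +1; sign now -1
(112675/46145): 112675 mod 46145 = 20385, so (112675/46145) = (20385/46145)
flip (20385/46145) -> (46145/20385): both odd, 20385 mod 4 = 1, 46145 mod 4 = 1, so the flip contributes +1; sign now -1
(46145/20385): 46145 mod 20385 = 5375, so (46145/20385) = (5375/20385)
flip (5375/20385) -> (20385/5375): both odd, 5375 mod 4 = 3, 20385 mod 4 = 1, so the flip contributes +1; sign now -1
(20385/5375): 20385 mod 5375 = 4260, so (20385/5375) = (4260/5375)
factor out 2^2: 4260 = 2^2·1065; with 5375 mod 8 = 7, (2/5375) = +1; sign now -1; continue with (1065/5375)
flip (1065/5375) -> (5375/1065): both odd, 1065 mod 4 = 1, 5375 mod 4 = 3, so the flip contributes +1; sign now -1
(5375/1065): 5375 mod 1065 = 50, so (5375/1065) = (50/1065)
factor out 2^1: 50 = 2^1·25; with 1065 mod 8 = 1, (2/1065) = +1; sign now -1; continue with (25/1065)
flip (25/1065) -> (1065/25): both odd, 25 mod 4 = 1, 1065 mod 4 = 1, so the flip contributes +1; sign now -1
(1065/25): 1065 mod 25 = 15, so (1065/25) = (15/25)
flip (15/25) -> (25/15): both odd, 15 mod 4 = 3, 25 mod 4 = 1, so the flip contributes +1; sign now -1
(25/15): 25 mod 15 = 10, so (25/15) = (10/15)
factor out 2^1: 10 = 2^1·5; with 15 mod 8 = 7, (2/15) = +1; sign now -1; continue with (5/15)
flip (5/15) -> (15/5): both odd, 5 mod 4 = 1, 15 mod 4 = 3, so the flip contributes +1; sign now -1
(15/5): 15 mod 5 = 0, so (15/5) = (0/5)
reached (0/5); gcd(a, n) > 1, so (0/5) = 0 and the symbol is 0

0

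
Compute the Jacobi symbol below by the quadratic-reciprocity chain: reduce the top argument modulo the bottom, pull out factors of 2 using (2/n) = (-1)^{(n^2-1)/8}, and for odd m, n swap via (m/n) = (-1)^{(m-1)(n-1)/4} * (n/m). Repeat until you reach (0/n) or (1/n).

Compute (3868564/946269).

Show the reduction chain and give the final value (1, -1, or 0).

-1

(3868564/946269) = (83488/946269)   [reduce mod 946269]
83488 = 2^5·2609; (2/946269) = -1 since 946269 mod 8 = 5, so (83488/946269) = (-1)^5·(2609/946269); sign now -1
reciprocity: (2609/946269) = +1·(946269/2609) since 2609 mod 4 = 1, 946269 mod 4 = 1; sign now -1
(946269/2609) = (1811/2609)   [reduce mod 2609]
reciprocity: (1811/2609) = +1·(2609/1811) since 1811 mod 4 = 3, 2609 mod 4 = 1; sign now -1
(2609/1811) = (798/1811)   [reduce mod 1811]
798 = 2^1·399; (2/1811) = -1 since 1811 mod 8 = 3, so (798/1811) = (-1)^1·(399/1811); sign now +1
reciprocity: (399/1811) = -1·(1811/399) since 399 mod 4 = 3, 1811 mod 4 = 3; sign now -1
(1811/399) = (215/399)   [reduce mod 399]
reciprocity: (215/399) = -1·(399/215) since 215 mod 4 = 3, 399 mod 4 = 3; sign now +1
(399/215) = (184/215)   [reduce mod 215]
184 = 2^3·23; (2/215) = +1 since 215 mod 8 = 7, so (184/215) = (+1)^3·(23/215); sign now +1
reciprocity: (23/215) = -1·(215/23) since 23 mod 4 = 3, 215 mod 4 = 3; sign now -1
(215/23) = (8/23)   [reduce mod 23]
8 = 2^3·1; (2/23) = +1 since 23 mod 8 = 7, so (8/23) = (+1)^3·(1/23); sign now -1
(1/23) = 1; final value = sign = -1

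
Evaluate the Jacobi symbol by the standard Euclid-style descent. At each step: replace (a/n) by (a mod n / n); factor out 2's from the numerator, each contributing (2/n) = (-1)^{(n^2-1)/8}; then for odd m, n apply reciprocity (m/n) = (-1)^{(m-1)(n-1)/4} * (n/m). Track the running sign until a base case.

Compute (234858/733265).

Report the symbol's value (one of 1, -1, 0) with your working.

234858 = 2^1·117429; (2/733265) = +1 since 733265 mod 8 = 1, so (234858/733265) = (+1)^1·(117429/733265); sign now +1
reciprocity: (117429/733265) = +1·(733265/117429) since 117429 mod 4 = 1, 733265 mod 4 = 1; sign now +1
(733265/117429) = (28691/117429)   [reduce mod 117429]
reciprocity: (28691/117429) = +1·(117429/28691) since 28691 mod 4 = 3, 117429 mod 4 = 1; sign now +1
(117429/28691) = (2665/28691)   [reduce mod 28691]
reciprocity: (2665/28691) = +1·(28691/2665) since 2665 mod 4 = 1, 28691 mod 4 = 3; sign now +1
(28691/2665) = (2041/2665)   [reduce mod 2665]
reciprocity: (2041/2665) = +1·(2665/2041) since 2041 mod 4 = 1, 2665 mod 4 = 1; sign now +1
(2665/2041) = (624/2041)   [reduce mod 2041]
624 = 2^4·39; (2/2041) = +1 since 2041 mod 8 = 1, so (624/2041) = (+1)^4·(39/2041); sign now +1
reciprocity: (39/2041) = +1·(2041/39) since 39 mod 4 = 3, 2041 mod 4 = 1; sign now +1
(2041/39) = (13/39)   [reduce mod 39]
reciprocity: (13/39) = +1·(39/13) since 13 mod 4 = 1, 39 mod 4 = 3; sign now +1
(39/13) = (0/13)   [reduce mod 13]
(0/13) = 0   [gcd(a, n) > 1]; final value = 0

0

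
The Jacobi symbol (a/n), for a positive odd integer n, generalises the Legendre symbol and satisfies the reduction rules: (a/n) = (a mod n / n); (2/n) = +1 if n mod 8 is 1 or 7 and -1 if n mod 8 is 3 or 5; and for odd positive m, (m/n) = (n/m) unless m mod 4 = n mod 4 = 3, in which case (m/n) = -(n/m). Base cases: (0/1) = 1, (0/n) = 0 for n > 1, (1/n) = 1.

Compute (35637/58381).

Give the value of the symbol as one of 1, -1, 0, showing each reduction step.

-1

flip (35637/58381) -> (58381/35637): both odd, 35637 mod 4 = 1, 58381 mod 4 = 1, so the flip contributes +1; sign now +1
(58381/35637): 58381 mod 35637 = 22744, so (58381/35637) = (22744/35637)
factor out 2^3: 22744 = 2^3·2843; with 35637 mod 8 = 5, (2/35637) = -1; sign now -1; continue with (2843/35637)
flip (2843/35637) -> (35637/2843): both odd, 2843 mod 4 = 3, 35637 mod 4 = 1, so the flip contributes +1; sign now -1
(35637/2843): 35637 mod 2843 = 1521, so (35637/2843) = (1521/2843)
flip (1521/2843) -> (2843/1521): both odd, 1521 mod 4 = 1, 2843 mod 4 = 3, so the flip contributes +1; sign now -1
(2843/1521): 2843 mod 1521 = 1322, so (2843/1521) = (1322/1521)
factor out 2^1: 1322 = 2^1·661; with 1521 mod 8 = 1, (2/1521) = +1; sign now -1; continue with (661/1521)
flip (661/1521) -> (1521/661): both odd, 661 mod 4 = 1, 1521 mod 4 = 1, so the flip contributes +1; sign now -1
(1521/661): 1521 mod 661 = 199, so (1521/661) = (199/661)
flip (199/661) -> (661/199): both odd, 199 mod 4 = 3, 661 mod 4 = 1, so the flip contributes +1; sign now -1
(661/199): 661 mod 199 = 64, so (661/199) = (64/199)
factor out 2^6: 64 = 2^6·1; with 199 mod 8 = 7, (2/199) = +1; sign now -1; continue with (1/199)
reached (1/199) = 1, so the symbol is -1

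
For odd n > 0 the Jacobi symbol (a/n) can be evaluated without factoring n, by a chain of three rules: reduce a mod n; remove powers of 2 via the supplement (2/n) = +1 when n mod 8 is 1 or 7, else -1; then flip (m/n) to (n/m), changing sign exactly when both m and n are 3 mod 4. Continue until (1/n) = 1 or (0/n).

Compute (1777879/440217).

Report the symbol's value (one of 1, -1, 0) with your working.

-1

(1777879/440217) = (17011/440217)   [reduce mod 440217]
reciprocity: (17011/440217) = +1·(440217/17011) since 17011 mod 4 = 3, 440217 mod 4 = 1; sign now +1
(440217/17011) = (14942/17011)   [reduce mod 17011]
14942 = 2^1·7471; (2/17011) = -1 since 17011 mod 8 = 3, so (14942/17011) = (-1)^1·(7471/17011); sign now -1
reciprocity: (7471/17011) = -1·(17011/7471) since 7471 mod 4 = 3, 17011 mod 4 = 3; sign now +1
(17011/7471) = (2069/7471)   [reduce mod 7471]
reciprocity: (2069/7471) = +1·(7471/2069) since 2069 mod 4 = 1, 7471 mod 4 = 3; sign now +1
(7471/2069) = (1264/2069)   [reduce mod 2069]
1264 = 2^4·79; (2/2069) = -1 since 2069 mod 8 = 5, so (1264/2069) = (-1)^4·(79/2069); sign now +1
reciprocity: (79/2069) = +1·(2069/79) since 79 mod 4 = 3, 2069 mod 4 = 1; sign now +1
(2069/79) = (15/79)   [reduce mod 79]
reciprocity: (15/79) = -1·(79/15) since 15 mod 4 = 3, 79 mod 4 = 3; sign now -1
(79/15) = (4/15)   [reduce mod 15]
4 = 2^2·1; (2/15) = +1 since 15 mod 8 = 7, so (4/15) = (+1)^2·(1/15); sign now -1
(1/15) = 1; final value = sign = -1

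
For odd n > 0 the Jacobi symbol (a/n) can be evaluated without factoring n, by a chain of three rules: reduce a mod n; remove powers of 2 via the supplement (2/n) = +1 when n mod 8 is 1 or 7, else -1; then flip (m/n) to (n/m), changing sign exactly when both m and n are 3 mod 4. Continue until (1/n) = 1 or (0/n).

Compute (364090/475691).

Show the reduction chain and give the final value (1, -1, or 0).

364090 = 2^1·182045; (2/475691) = -1 since 475691 mod 8 = 3, so (364090/475691) = (-1)^1·(182045/475691); sign now -1
reciprocity: (182045/475691) = +1·(475691/182045) since 182045 mod 4 = 1, 475691 mod 4 = 3; sign now -1
(475691/182045) = (111601/182045)   [reduce mod 182045]
reciprocity: (111601/182045) = +1·(182045/111601) since 111601 mod 4 = 1, 182045 mod 4 = 1; sign now -1
(182045/111601) = (70444/111601)   [reduce mod 111601]
70444 = 2^2·17611; (2/111601) = +1 since 111601 mod 8 = 1, so (70444/111601) = (+1)^2·(17611/111601); sign now -1
reciprocity: (17611/111601) = +1·(111601/17611) since 17611 mod 4 = 3, 111601 mod 4 = 1; sign now -1
(111601/17611) = (5935/17611)   [reduce mod 17611]
reciprocity: (5935/17611) = -1·(17611/5935) since 5935 mod 4 = 3, 17611 mod 4 = 3; sign now +1
(17611/5935) = (5741/5935)   [reduce mod 5935]
reciprocity: (5741/5935) = +1·(5935/5741) since 5741 mod 4 = 1, 5935 mod 4 = 3; sign now +1
(5935/5741) = (194/5741)   [reduce mod 5741]
194 = 2^1·97; (2/5741) = -1 since 5741 mod 8 = 5, so (194/5741) = (-1)^1·(97/5741); sign now -1
reciprocity: (97/5741) = +1·(5741/97) since 97 mod 4 = 1, 5741 mod 4 = 1; sign now -1
(5741/97) = (18/97)   [reduce mod 97]
18 = 2^1·9; (2/97) = +1 since 97 mod 8 = 1, so (18/97) = (+1)^1·(9/97); sign now -1
reciprocity: (9/97) = +1·(97/9) since 9 mod 4 = 1, 97 mod 4 = 1; sign now -1
(97/9) = (7/9)   [reduce mod 9]
reciprocity: (7/9) = +1·(9/7) since 7 mod 4 = 3, 9 mod 4 = 1; sign now -1
(9/7) = (2/7)   [reduce mod 7]
2 = 2^1·1; (2/7) = +1 since 7 mod 8 = 7, so (2/7) = (+1)^1·(1/7); sign now -1
(1/7) = 1; final value = sign = -1

-1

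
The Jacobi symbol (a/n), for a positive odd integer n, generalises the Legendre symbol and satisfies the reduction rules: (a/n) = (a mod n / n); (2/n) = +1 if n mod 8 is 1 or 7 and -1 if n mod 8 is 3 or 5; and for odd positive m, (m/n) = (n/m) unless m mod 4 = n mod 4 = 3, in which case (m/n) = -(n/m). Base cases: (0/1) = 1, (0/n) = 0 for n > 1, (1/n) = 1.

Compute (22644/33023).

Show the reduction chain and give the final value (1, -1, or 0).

-1

22644 = 2^2·5661; (2/33023) = +1 since 33023 mod 8 = 7, so (22644/33023) = (+1)^2·(5661/33023); sign now +1
reciprocity: (5661/33023) = +1·(33023/5661) since 5661 mod 4 = 1, 33023 mod 4 = 3; sign now +1
(33023/5661) = (4718/5661)   [reduce mod 5661]
4718 = 2^1·2359; (2/5661) = -1 since 5661 mod 8 = 5, so (4718/5661) = (-1)^1·(2359/5661); sign now -1
reciprocity: (2359/5661) = +1·(5661/2359) since 2359 mod 4 = 3, 5661 mod 4 = 1; sign now -1
(5661/2359) = (943/2359)   [reduce mod 2359]
reciprocity: (943/2359) = -1·(2359/943) since 943 mod 4 = 3, 2359 mod 4 = 3; sign now +1
(2359/943) = (473/943)   [reduce mod 943]
reciprocity: (473/943) = +1·(943/473) since 473 mod 4 = 1, 943 mod 4 = 3; sign now +1
(943/473) = (470/473)   [reduce mod 473]
470 = 2^1·235; (2/473) = +1 since 473 mod 8 = 1, so (470/473) = (+1)^1·(235/473); sign now +1
reciprocity: (235/473) = +1·(473/235) since 235 mod 4 = 3, 473 mod 4 = 1; sign now +1
(473/235) = (3/235)   [reduce mod 235]
reciprocity: (3/235) = -1·(235/3) since 3 mod 4 = 3, 235 mod 4 = 3; sign now -1
(235/3) = (1/3)   [reduce mod 3]
(1/3) = 1; final value = sign = -1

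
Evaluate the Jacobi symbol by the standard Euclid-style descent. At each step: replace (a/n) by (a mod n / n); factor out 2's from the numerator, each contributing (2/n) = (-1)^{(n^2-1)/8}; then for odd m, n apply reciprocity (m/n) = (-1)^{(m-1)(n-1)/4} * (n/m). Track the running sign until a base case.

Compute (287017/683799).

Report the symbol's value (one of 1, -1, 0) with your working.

1

flip (287017/683799) -> (683799/287017): both odd, 287017 mod 4 = 1, 683799 mod 4 = 3, so the flip contributes +1; sign now +1
(683799/287017): 683799 mod 287017 = 109765, so (683799/287017) = (109765/287017)
flip (109765/287017) -> (287017/109765): both odd, 109765 mod 4 = 1, 287017 mod 4 = 1, so the flip contributes +1; sign now +1
(287017/109765): 287017 mod 109765 = 67487, so (287017/109765) = (67487/109765)
flip (67487/109765) -> (109765/67487): both odd, 67487 mod 4 = 3, 109765 mod 4 = 1, so the flip contributes +1; sign now +1
(109765/67487): 109765 mod 67487 = 42278, so (109765/67487) = (42278/67487)
factor out 2^1: 42278 = 2^1·21139; with 67487 mod 8 = 7, (2/67487) = +1; sign now +1; continue with (21139/67487)
flip (21139/67487) -> (67487/21139): both odd, 21139 mod 4 = 3, 67487 mod 4 = 3, so the flip contributes -1; sign now -1
(67487/21139): 67487 mod 21139 = 4070, so (67487/21139) = (4070/21139)
factor out 2^1: 4070 = 2^1·2035; with 21139 mod 8 = 3, (2/21139) = -1; sign now +1; continue with (2035/21139)
flip (2035/21139) -> (21139/2035): both odd, 2035 mod 4 = 3, 21139 mod 4 = 3, so the flip contributes -1; sign now -1
(21139/2035): 21139 mod 2035 = 789, so (21139/2035) = (789/2035)
flip (789/2035) -> (2035/789): both odd, 789 mod 4 = 1, 2035 mod 4 = 3, so the flip contributes +1; sign now -1
(2035/789): 2035 mod 789 = 457, so (2035/789) = (457/789)
flip (457/789) -> (789/457): both odd, 457 mod 4 = 1, 789 mod 4 = 1, so the flip contributes +1; sign now -1
(789/457): 789 mod 457 = 332, so (789/457) = (332/457)
factor out 2^2: 332 = 2^2·83; with 457 mod 8 = 1, (2/457) = +1; sign now -1; continue with (83/457)
flip (83/457) -> (457/83): both odd, 83 mod 4 = 3, 457 mod 4 = 1, so the flip contributes +1; sign now -1
(457/83): 457 mod 83 = 42, so (457/83) = (42/83)
factor out 2^1: 42 = 2^1·21; with 83 mod 8 = 3, (2/83) = -1; sign now +1; continue with (21/83)
flip (21/83) -> (83/21): both odd, 21 mod 4 = 1, 83 mod 4 = 3, so the flip contributes +1; sign now +1
(83/21): 83 mod 21 = 20, so (83/21) = (20/21)
factor out 2^2: 20 = 2^2·5; with 21 mod 8 = 5, (2/21) = -1; sign now +1; continue with (5/21)
flip (5/21) -> (21/5): both odd, 5 mod 4 = 1, 21 mod 4 = 1, so the flip contributes +1; sign now +1
(21/5): 21 mod 5 = 1, so (21/5) = (1/5)
reached (1/5) = 1, so the symbol is +1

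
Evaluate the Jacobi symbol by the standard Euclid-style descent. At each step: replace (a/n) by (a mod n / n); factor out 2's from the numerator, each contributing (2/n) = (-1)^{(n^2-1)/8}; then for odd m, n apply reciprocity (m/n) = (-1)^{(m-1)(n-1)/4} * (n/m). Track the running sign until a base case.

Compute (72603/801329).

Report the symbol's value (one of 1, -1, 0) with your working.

reciprocity: (72603/801329) = +1·(801329/72603) since 72603 mod 4 = 3, 801329 mod 4 = 1; sign now +1
(801329/72603) = (2696/72603)   [reduce mod 72603]
2696 = 2^3·337; (2/72603) = -1 since 72603 mod 8 = 3, so (2696/72603) = (-1)^3·(337/72603); sign now -1
reciprocity: (337/72603) = +1·(72603/337) since 337 mod 4 = 1, 72603 mod 4 = 3; sign now -1
(72603/337) = (148/337)   [reduce mod 337]
148 = 2^2·37; (2/337) = +1 since 337 mod 8 = 1, so (148/337) = (+1)^2·(37/337); sign now -1
reciprocity: (37/337) = +1·(337/37) since 37 mod 4 = 1, 337 mod 4 = 1; sign now -1
(337/37) = (4/37)   [reduce mod 37]
4 = 2^2·1; (2/37) = -1 since 37 mod 8 = 5, so (4/37) = (-1)^2·(1/37); sign now -1
(1/37) = 1; final value = sign = -1

-1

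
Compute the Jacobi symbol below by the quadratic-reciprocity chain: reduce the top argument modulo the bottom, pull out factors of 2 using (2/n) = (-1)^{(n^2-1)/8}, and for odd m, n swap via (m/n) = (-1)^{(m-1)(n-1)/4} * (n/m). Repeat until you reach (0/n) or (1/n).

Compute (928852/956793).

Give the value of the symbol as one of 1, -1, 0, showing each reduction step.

-1

928852 = 2^2·232213; (2/956793) = +1 since 956793 mod 8 = 1, so (928852/956793) = (+1)^2·(232213/956793); sign now +1
reciprocity: (232213/956793) = +1·(956793/232213) since 232213 mod 4 = 1, 956793 mod 4 = 1; sign now +1
(956793/232213) = (27941/232213)   [reduce mod 232213]
reciprocity: (27941/232213) = +1·(232213/27941) since 27941 mod 4 = 1, 232213 mod 4 = 1; sign now +1
(232213/27941) = (8685/27941)   [reduce mod 27941]
reciprocity: (8685/27941) = +1·(27941/8685) since 8685 mod 4 = 1, 27941 mod 4 = 1; sign now +1
(27941/8685) = (1886/8685)   [reduce mod 8685]
1886 = 2^1·943; (2/8685) = -1 since 8685 mod 8 = 5, so (1886/8685) = (-1)^1·(943/8685); sign now -1
reciprocity: (943/8685) = +1·(8685/943) since 943 mod 4 = 3, 8685 mod 4 = 1; sign now -1
(8685/943) = (198/943)   [reduce mod 943]
198 = 2^1·99; (2/943) = +1 since 943 mod 8 = 7, so (198/943) = (+1)^1·(99/943); sign now -1
reciprocity: (99/943) = -1·(943/99) since 99 mod 4 = 3, 943 mod 4 = 3; sign now +1
(943/99) = (52/99)   [reduce mod 99]
52 = 2^2·13; (2/99) = -1 since 99 mod 8 = 3, so (52/99) = (-1)^2·(13/99); sign now +1
reciprocity: (13/99) = +1·(99/13) since 13 mod 4 = 1, 99 mod 4 = 3; sign now +1
(99/13) = (8/13)   [reduce mod 13]
8 = 2^3·1; (2/13) = -1 since 13 mod 8 = 5, so (8/13) = (-1)^3·(1/13); sign now -1
(1/13) = 1; final value = sign = -1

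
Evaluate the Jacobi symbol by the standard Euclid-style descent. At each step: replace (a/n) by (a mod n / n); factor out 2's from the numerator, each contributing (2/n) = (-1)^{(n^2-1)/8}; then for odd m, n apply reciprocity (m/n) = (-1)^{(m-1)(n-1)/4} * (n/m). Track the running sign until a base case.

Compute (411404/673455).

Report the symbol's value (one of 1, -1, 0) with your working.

factor out 2^2: 411404 = 2^2·102851; with 673455 mod 8 = 7, (2/673455) = +1; sign now +1; continue with (102851/673455)
flip (102851/673455) -> (673455/102851): both odd, 102851 mod 4 = 3, 673455 mod 4 = 3, so the flip contributes -1; sign now -1
(673455/102851): 673455 mod 102851 = 56349, so (673455/102851) = (56349/102851)
flip (56349/102851) -> (102851/56349): both odd, 56349 mod 4 = 1, 102851 mod 4 = 3, so the flip contributes +1; sign now -1
(102851/56349): 102851 mod 56349 = 46502, so (102851/56349) = (46502/56349)
factor out 2^1: 46502 = 2^1·23251; with 56349 mod 8 = 5, (2/56349) = -1; sign now +1; continue with (23251/56349)
flip (23251/56349) -> (56349/23251): both odd, 23251 mod 4 = 3, 56349 mod 4 = 1, so the flip contributes +1; sign now +1
(56349/23251): 56349 mod 23251 = 9847, so (56349/23251) = (9847/23251)
flip (9847/23251) -> (23251/9847): both odd, 9847 mod 4 = 3, 23251 mod 4 = 3, so the flip contributes -1; sign now -1
(23251/9847): 23251 mod 9847 = 3557, so (23251/9847) = (3557/9847)
flip (3557/9847) -> (9847/3557): both odd, 3557 mod 4 = 1, 9847 mod 4 = 3, so the flip contributes +1; sign now -1
(9847/3557): 9847 mod 3557 = 2733, so (9847/3557) = (2733/3557)
flip (2733/3557) -> (3557/2733): both odd, 2733 mod 4 = 1, 3557 mod 4 = 1, so the flip contributes +1; sign now -1
(3557/2733): 3557 mod 2733 = 824, so (3557/2733) = (824/2733)
factor out 2^3: 824 = 2^3·103; with 2733 mod 8 = 5, (2/2733) = -1; sign now +1; continue with (103/2733)
flip (103/2733) -> (2733/103): both odd, 103 mod 4 = 3, 2733 mod 4 = 1, so the flip contributes +1; sign now +1
(2733/103): 2733 mod 103 = 55, so (2733/103) = (55/103)
flip (55/103) -> (103/55): both odd, 55 mod 4 = 3, 103 mod 4 = 3, so the flip contributes -1; sign now -1
(103/55): 103 mod 55 = 48, so (103/55) = (48/55)
factor out 2^4: 48 = 2^4·3; with 55 mod 8 = 7, (2/55) = +1; sign now -1; continue with (3/55)
flip (3/55) -> (55/3): both odd, 3 mod 4 = 3, 55 mod 4 = 3, so the flip contributes -1; sign now +1
(55/3): 55 mod 3 = 1, so (55/3) = (1/3)
reached (1/3) = 1, so the symbol is +1

1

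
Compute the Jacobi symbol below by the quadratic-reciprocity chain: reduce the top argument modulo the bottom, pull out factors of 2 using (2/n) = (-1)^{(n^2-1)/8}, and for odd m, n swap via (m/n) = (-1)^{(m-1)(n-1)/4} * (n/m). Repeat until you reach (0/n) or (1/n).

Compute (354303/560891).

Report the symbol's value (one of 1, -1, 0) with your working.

-1

reciprocity: (354303/560891) = -1·(560891/354303) since 354303 mod 4 = 3, 560891 mod 4 = 3; sign now -1
(560891/354303) = (206588/354303)   [reduce mod 354303]
206588 = 2^2·51647; (2/354303) = +1 since 354303 mod 8 = 7, so (206588/354303) = (+1)^2·(51647/354303); sign now -1
reciprocity: (51647/354303) = -1·(354303/51647) since 51647 mod 4 = 3, 354303 mod 4 = 3; sign now +1
(354303/51647) = (44421/51647)   [reduce mod 51647]
reciprocity: (44421/51647) = +1·(51647/44421) since 44421 mod 4 = 1, 51647 mod 4 = 3; sign now +1
(51647/44421) = (7226/44421)   [reduce mod 44421]
7226 = 2^1·3613; (2/44421) = -1 since 44421 mod 8 = 5, so (7226/44421) = (-1)^1·(3613/44421); sign now -1
reciprocity: (3613/44421) = +1·(44421/3613) since 3613 mod 4 = 1, 44421 mod 4 = 1; sign now -1
(44421/3613) = (1065/3613)   [reduce mod 3613]
reciprocity: (1065/3613) = +1·(3613/1065) since 1065 mod 4 = 1, 3613 mod 4 = 1; sign now -1
(3613/1065) = (418/1065)   [reduce mod 1065]
418 = 2^1·209; (2/1065) = +1 since 1065 mod 8 = 1, so (418/1065) = (+1)^1·(209/1065); sign now -1
reciprocity: (209/1065) = +1·(1065/209) since 209 mod 4 = 1, 1065 mod 4 = 1; sign now -1
(1065/209) = (20/209)   [reduce mod 209]
20 = 2^2·5; (2/209) = +1 since 209 mod 8 = 1, so (20/209) = (+1)^2·(5/209); sign now -1
reciprocity: (5/209) = +1·(209/5) since 5 mod 4 = 1, 209 mod 4 = 1; sign now -1
(209/5) = (4/5)   [reduce mod 5]
4 = 2^2·1; (2/5) = -1 since 5 mod 8 = 5, so (4/5) = (-1)^2·(1/5); sign now -1
(1/5) = 1; final value = sign = -1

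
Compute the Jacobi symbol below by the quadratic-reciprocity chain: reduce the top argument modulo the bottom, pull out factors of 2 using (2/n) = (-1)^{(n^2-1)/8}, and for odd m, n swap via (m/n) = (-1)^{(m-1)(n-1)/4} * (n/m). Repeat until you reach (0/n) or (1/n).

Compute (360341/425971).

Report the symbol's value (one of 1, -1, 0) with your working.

flip (360341/425971) -> (425971/360341): both odd, 360341 mod 4 = 1, 425971 mod 4 = 3, so the flip contributes +1; sign now +1
(425971/360341): 425971 mod 360341 = 65630, so (425971/360341) = (65630/360341)
factor out 2^1: 65630 = 2^1·32815; with 360341 mod 8 = 5, (2/360341) = -1; sign now -1; continue with (32815/360341)
flip (32815/360341) -> (360341/32815): both odd, 32815 mod 4 = 3, 360341 mod 4 = 1, so the flip contributes +1; sign now -1
(360341/32815): 360341 mod 32815 = 32191, so (360341/32815) = (32191/32815)
flip (32191/32815) -> (32815/32191): both odd, 32191 mod 4 = 3, 32815 mod 4 = 3, so the flip contributes -1; sign now +1
(32815/32191): 32815 mod 32191 = 624, so (32815/32191) = (624/32191)
factor out 2^4: 624 = 2^4·39; with 32191 mod 8 = 7, (2/32191) = +1; sign now +1; continue with (39/32191)
flip (39/32191) -> (32191/39): both odd, 39 mod 4 = 3, 32191 mod 4 = 3, so the flip contributes -1; sign now -1
(32191/39): 32191 mod 39 = 16, so (32191/39) = (16/39)
factor out 2^4: 16 = 2^4·1; with 39 mod 8 = 7, (2/39) = +1; sign now -1; continue with (1/39)
reached (1/39) = 1, so the symbol is -1

-1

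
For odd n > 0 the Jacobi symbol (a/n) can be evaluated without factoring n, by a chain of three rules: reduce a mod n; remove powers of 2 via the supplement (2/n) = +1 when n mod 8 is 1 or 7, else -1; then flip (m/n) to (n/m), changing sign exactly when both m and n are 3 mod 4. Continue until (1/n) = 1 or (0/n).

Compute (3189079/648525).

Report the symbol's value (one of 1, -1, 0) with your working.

1

(3189079/648525) = (594979/648525)   [reduce mod 648525]
reciprocity: (594979/648525) = +1·(648525/594979) since 594979 mod 4 = 3, 648525 mod 4 = 1; sign now +1
(648525/594979) = (53546/594979)   [reduce mod 594979]
53546 = 2^1·26773; (2/594979) = -1 since 594979 mod 8 = 3, so (53546/594979) = (-1)^1·(26773/594979); sign now -1
reciprocity: (26773/594979) = +1·(594979/26773) since 26773 mod 4 = 1, 594979 mod 4 = 3; sign now -1
(594979/26773) = (5973/26773)   [reduce mod 26773]
reciprocity: (5973/26773) = +1·(26773/5973) since 5973 mod 4 = 1, 26773 mod 4 = 1; sign now -1
(26773/5973) = (2881/5973)   [reduce mod 5973]
reciprocity: (2881/5973) = +1·(5973/2881) since 2881 mod 4 = 1, 5973 mod 4 = 1; sign now -1
(5973/2881) = (211/2881)   [reduce mod 2881]
reciprocity: (211/2881) = +1·(2881/211) since 211 mod 4 = 3, 2881 mod 4 = 1; sign now -1
(2881/211) = (138/211)   [reduce mod 211]
138 = 2^1·69; (2/211) = -1 since 211 mod 8 = 3, so (138/211) = (-1)^1·(69/211); sign now +1
reciprocity: (69/211) = +1·(211/69) since 69 mod 4 = 1, 211 mod 4 = 3; sign now +1
(211/69) = (4/69)   [reduce mod 69]
4 = 2^2·1; (2/69) = -1 since 69 mod 8 = 5, so (4/69) = (-1)^2·(1/69); sign now +1
(1/69) = 1; final value = sign = +1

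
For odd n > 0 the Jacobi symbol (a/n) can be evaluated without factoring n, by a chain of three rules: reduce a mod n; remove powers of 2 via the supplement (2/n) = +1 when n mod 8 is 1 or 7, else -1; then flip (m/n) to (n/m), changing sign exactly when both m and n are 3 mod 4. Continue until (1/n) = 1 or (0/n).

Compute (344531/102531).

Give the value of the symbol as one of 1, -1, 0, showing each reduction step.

(344531/102531) = (36938/102531)   [reduce mod 102531]
36938 = 2^1·18469; (2/102531) = -1 since 102531 mod 8 = 3, so (36938/102531) = (-1)^1·(18469/102531); sign now -1
reciprocity: (18469/102531) = +1·(102531/18469) since 18469 mod 4 = 1, 102531 mod 4 = 3; sign now -1
(102531/18469) = (10186/18469)   [reduce mod 18469]
10186 = 2^1·5093; (2/18469) = -1 since 18469 mod 8 = 5, so (10186/18469) = (-1)^1·(5093/18469); sign now +1
reciprocity: (5093/18469) = +1·(18469/5093) since 5093 mod 4 = 1, 18469 mod 4 = 1; sign now +1
(18469/5093) = (3190/5093)   [reduce mod 5093]
3190 = 2^1·1595; (2/5093) = -1 since 5093 mod 8 = 5, so (3190/5093) = (-1)^1·(1595/5093); sign now -1
reciprocity: (1595/5093) = +1·(5093/1595) since 1595 mod 4 = 3, 5093 mod 4 = 1; sign now -1
(5093/1595) = (308/1595)   [reduce mod 1595]
308 = 2^2·77; (2/1595) = -1 since 1595 mod 8 = 3, so (308/1595) = (-1)^2·(77/1595); sign now -1
reciprocity: (77/1595) = +1·(1595/77) since 77 mod 4 = 1, 1595 mod 4 = 3; sign now -1
(1595/77) = (55/77)   [reduce mod 77]
reciprocity: (55/77) = +1·(77/55) since 55 mod 4 = 3, 77 mod 4 = 1; sign now -1
(77/55) = (22/55)   [reduce mod 55]
22 = 2^1·11; (2/55) = +1 since 55 mod 8 = 7, so (22/55) = (+1)^1·(11/55); sign now -1
reciprocity: (11/55) = -1·(55/11) since 11 mod 4 = 3, 55 mod 4 = 3; sign now +1
(55/11) = (0/11)   [reduce mod 11]
(0/11) = 0   [gcd(a, n) > 1]; final value = 0

0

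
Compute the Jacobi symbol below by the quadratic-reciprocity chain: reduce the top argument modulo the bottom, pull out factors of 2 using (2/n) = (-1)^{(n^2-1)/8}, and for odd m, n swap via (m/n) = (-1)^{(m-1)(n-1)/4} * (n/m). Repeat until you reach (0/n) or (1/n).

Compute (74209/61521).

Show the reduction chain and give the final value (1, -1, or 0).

(74209/61521) = (12688/61521)   [reduce mod 61521]
12688 = 2^4·793; (2/61521) = +1 since 61521 mod 8 = 1, so (12688/61521) = (+1)^4·(793/61521); sign now +1
reciprocity: (793/61521) = +1·(61521/793) since 793 mod 4 = 1, 61521 mod 4 = 1; sign now +1
(61521/793) = (460/793)   [reduce mod 793]
460 = 2^2·115; (2/793) = +1 since 793 mod 8 = 1, so (460/793) = (+1)^2·(115/793); sign now +1
reciprocity: (115/793) = +1·(793/115) since 115 mod 4 = 3, 793 mod 4 = 1; sign now +1
(793/115) = (103/115)   [reduce mod 115]
reciprocity: (103/115) = -1·(115/103) since 103 mod 4 = 3, 115 mod 4 = 3; sign now -1
(115/103) = (12/103)   [reduce mod 103]
12 = 2^2·3; (2/103) = +1 since 103 mod 8 = 7, so (12/103) = (+1)^2·(3/103); sign now -1
reciprocity: (3/103) = -1·(103/3) since 3 mod 4 = 3, 103 mod 4 = 3; sign now +1
(103/3) = (1/3)   [reduce mod 3]
(1/3) = 1; final value = sign = +1

1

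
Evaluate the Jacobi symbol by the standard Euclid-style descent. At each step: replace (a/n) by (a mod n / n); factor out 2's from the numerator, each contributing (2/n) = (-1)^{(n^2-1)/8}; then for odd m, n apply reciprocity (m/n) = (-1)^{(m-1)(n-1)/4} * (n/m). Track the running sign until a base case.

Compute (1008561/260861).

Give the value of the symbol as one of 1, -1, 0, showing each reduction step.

(1008561/260861): 1008561 mod 260861 = 225978, so (1008561/260861) = (225978/260861)
factor out 2^1: 225978 = 2^1·112989; with 260861 mod 8 = 5, (2/260861) = -1; sign now -1; continue with (112989/260861)
flip (112989/260861) -> (260861/112989): both odd, 112989 mod 4 = 1, 260861 mod 4 = 1, so the flip contributes +1; sign now -1
(260861/112989): 260861 mod 112989 = 34883, so (260861/112989) = (34883/112989)
flip (34883/112989) -> (112989/34883): both odd, 34883 mod 4 = 3, 112989 mod 4 = 1, so the flip contributes +1; sign now -1
(112989/34883): 112989 mod 34883 = 8340, so (112989/34883) = (8340/34883)
factor out 2^2: 8340 = 2^2·2085; with 34883 mod 8 = 3, (2/34883) = -1; sign now -1; continue with (2085/34883)
flip (2085/34883) -> (34883/2085): both odd, 2085 mod 4 = 1, 34883 mod 4 = 3, so the flip contributes +1; sign now -1
(34883/2085): 34883 mod 2085 = 1523, so (34883/2085) = (1523/2085)
flip (1523/2085) -> (2085/1523): both odd, 1523 mod 4 = 3, 2085 mod 4 = 1, so the flip contributes +1; sign now -1
(2085/1523): 2085 mod 1523 = 562, so (2085/1523) = (562/1523)
factor out 2^1: 562 = 2^1·281; with 1523 mod 8 = 3, (2/1523) = -1; sign now +1; continue with (281/1523)
flip (281/1523) -> (1523/281): both odd, 281 mod 4 = 1, 1523 mod 4 = 3, so the flip contributes +1; sign now +1
(1523/281): 1523 mod 281 = 118, so (1523/281) = (118/281)
factor out 2^1: 118 = 2^1·59; with 281 mod 8 = 1, (2/281) = +1; sign now +1; continue with (59/281)
flip (59/281) -> (281/59): both odd, 59 mod 4 = 3, 281 mod 4 = 1, so the flip contributes +1; sign now +1
(281/59): 281 mod 59 = 45, so (281/59) = (45/59)
flip (45/59) -> (59/45): both odd, 45 mod 4 = 1, 59 mod 4 = 3, so the flip contributes +1; sign now +1
(59/45): 59 mod 45 = 14, so (59/45) = (14/45)
factor out 2^1: 14 = 2^1·7; with 45 mod 8 = 5, (2/45) = -1; sign now -1; continue with (7/45)
flip (7/45) -> (45/7): both odd, 7 mod 4 = 3, 45 mod 4 = 1, so the flip contributes +1; sign now -1
(45/7): 45 mod 7 = 3, so (45/7) = (3/7)
flip (3/7) -> (7/3): both odd, 3 mod 4 = 3, 7 mod 4 = 3, so the flip contributes -1; sign now +1
(7/3): 7 mod 3 = 1, so (7/3) = (1/3)
reached (1/3) = 1, so the symbol is +1

1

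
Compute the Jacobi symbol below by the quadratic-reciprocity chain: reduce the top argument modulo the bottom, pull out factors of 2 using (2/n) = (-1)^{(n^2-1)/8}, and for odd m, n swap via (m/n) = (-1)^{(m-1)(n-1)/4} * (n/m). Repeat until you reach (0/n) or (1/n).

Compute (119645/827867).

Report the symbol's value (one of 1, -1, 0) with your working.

flip (119645/827867) -> (827867/119645): both odd, 119645 mod 4 = 1, 827867 mod 4 = 3, so the flip contributes +1; sign now +1
(827867/119645): 827867 mod 119645 = 109997, so (827867/119645) = (109997/119645)
flip (109997/119645) -> (119645/109997): both odd, 109997 mod 4 = 1, 119645 mod 4 = 1, so the flip contributes +1; sign now +1
(119645/109997): 119645 mod 109997 = 9648, so (119645/109997) = (9648/109997)
factor out 2^4: 9648 = 2^4·603; with 109997 mod 8 = 5, (2/109997) = -1; sign now +1; continue with (603/109997)
flip (603/109997) -> (109997/603): both odd, 603 mod 4 = 3, 109997 mod 4 = 1, so the flip contributes +1; sign now +1
(109997/603): 109997 mod 603 = 251, so (109997/603) = (251/603)
flip (251/603) -> (603/251): both odd, 251 mod 4 = 3, 603 mod 4 = 3, so the flip contributes -1; sign now -1
(603/251): 603 mod 251 = 101, so (603/251) = (101/251)
flip (101/251) -> (251/101): both odd, 101 mod 4 = 1, 251 mod 4 = 3, so the flip contributes +1; sign now -1
(251/101): 251 mod 101 = 49, so (251/101) = (49/101)
flip (49/101) -> (101/49): both odd, 49 mod 4 = 1, 101 mod 4 = 1, so the flip contributes +1; sign now -1
(101/49): 101 mod 49 = 3, so (101/49) = (3/49)
flip (3/49) -> (49/3): both odd, 3 mod 4 = 3, 49 mod 4 = 1, so the flip contributes +1; sign now -1
(49/3): 49 mod 3 = 1, so (49/3) = (1/3)
reached (1/3) = 1, so the symbol is -1

-1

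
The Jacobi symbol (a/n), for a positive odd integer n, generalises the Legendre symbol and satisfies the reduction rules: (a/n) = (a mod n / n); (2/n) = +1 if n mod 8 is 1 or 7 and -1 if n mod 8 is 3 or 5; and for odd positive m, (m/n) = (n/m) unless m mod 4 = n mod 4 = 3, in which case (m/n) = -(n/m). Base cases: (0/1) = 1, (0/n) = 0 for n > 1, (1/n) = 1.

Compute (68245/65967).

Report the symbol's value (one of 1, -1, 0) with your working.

1

(68245/65967) = (2278/65967)   [reduce mod 65967]
2278 = 2^1·1139; (2/65967) = +1 since 65967 mod 8 = 7, so (2278/65967) = (+1)^1·(1139/65967); sign now +1
reciprocity: (1139/65967) = -1·(65967/1139) since 1139 mod 4 = 3, 65967 mod 4 = 3; sign now -1
(65967/1139) = (1044/1139)   [reduce mod 1139]
1044 = 2^2·261; (2/1139) = -1 since 1139 mod 8 = 3, so (1044/1139) = (-1)^2·(261/1139); sign now -1
reciprocity: (261/1139) = +1·(1139/261) since 261 mod 4 = 1, 1139 mod 4 = 3; sign now -1
(1139/261) = (95/261)   [reduce mod 261]
reciprocity: (95/261) = +1·(261/95) since 95 mod 4 = 3, 261 mod 4 = 1; sign now -1
(261/95) = (71/95)   [reduce mod 95]
reciprocity: (71/95) = -1·(95/71) since 71 mod 4 = 3, 95 mod 4 = 3; sign now +1
(95/71) = (24/71)   [reduce mod 71]
24 = 2^3·3; (2/71) = +1 since 71 mod 8 = 7, so (24/71) = (+1)^3·(3/71); sign now +1
reciprocity: (3/71) = -1·(71/3) since 3 mod 4 = 3, 71 mod 4 = 3; sign now -1
(71/3) = (2/3)   [reduce mod 3]
2 = 2^1·1; (2/3) = -1 since 3 mod 8 = 3, so (2/3) = (-1)^1·(1/3); sign now +1
(1/3) = 1; final value = sign = +1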